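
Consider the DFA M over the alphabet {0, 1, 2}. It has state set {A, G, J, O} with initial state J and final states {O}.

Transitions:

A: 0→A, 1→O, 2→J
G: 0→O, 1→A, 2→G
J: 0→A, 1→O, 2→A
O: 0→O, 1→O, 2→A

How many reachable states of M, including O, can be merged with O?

1

First remove the unreachable states {G}; 3 states remain.
Start with accepting vs non-accepting: {O} | {A,J}.
Stable partition: {O} | {A,J} — 2 equivalence classes.
State O belongs to the block {O}, which has 1 states.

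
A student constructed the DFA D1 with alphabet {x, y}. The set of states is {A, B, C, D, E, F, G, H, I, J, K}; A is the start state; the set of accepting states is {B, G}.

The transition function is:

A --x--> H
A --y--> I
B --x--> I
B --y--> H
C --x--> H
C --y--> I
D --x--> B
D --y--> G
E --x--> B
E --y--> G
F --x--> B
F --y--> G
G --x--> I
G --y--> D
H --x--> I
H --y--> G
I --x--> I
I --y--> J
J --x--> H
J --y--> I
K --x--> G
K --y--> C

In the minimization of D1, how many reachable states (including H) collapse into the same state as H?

1

Reachable states from the start: {A,B,D,G,H,I,J}. Unreachable: {C,E,F,K} — drop them.
Initial partition by acceptance: {B,G} | {A,D,H,I,J}.
Split {A,D,H,I,J} by δ(·,x) → {A,H,I,J} and {D}.
On input y, block {B,G} splits into {B} and {G}.
On input y, block {A,H,I,J} splits into {A,I,J} and {H}.
On input x, block {A,I,J} splits into {A,J} and {I}.
No further refinement is possible. Final partition (6 blocks): {B} | {A,J} | {D} | {G} | {H} | {I}.
State H belongs to the block {H}, which has 1 states.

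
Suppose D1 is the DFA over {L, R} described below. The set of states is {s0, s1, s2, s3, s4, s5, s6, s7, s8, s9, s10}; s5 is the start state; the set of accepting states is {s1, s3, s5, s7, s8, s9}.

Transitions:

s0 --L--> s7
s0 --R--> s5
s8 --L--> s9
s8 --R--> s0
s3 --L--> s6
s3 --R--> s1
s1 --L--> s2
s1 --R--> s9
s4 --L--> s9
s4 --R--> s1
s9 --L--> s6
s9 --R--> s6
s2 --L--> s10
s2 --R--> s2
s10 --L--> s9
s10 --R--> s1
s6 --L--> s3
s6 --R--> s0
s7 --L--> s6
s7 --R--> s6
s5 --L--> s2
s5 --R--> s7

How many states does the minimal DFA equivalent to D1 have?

Reachable states from the start: {s0,s1,s2,s3,s5,s6,s7,s9,s10}. Unreachable: {s4,s8} — drop them.
P0 = {s1,s3,s5,s7,s9} | {s0,s2,s6,s10}.
Refine {s1,s3,s5,s7,s9} on symbol R: members go to different blocks, giving {s1,s3,s5} and {s7,s9}.
Refine {s1,s3,s5} on symbol R: members go to different blocks, giving {s1,s5} and {s3}.
On input L, block {s0,s2,s6,s10} splits into {s0,s10} and {s2} and {s6}.
The partition is now stable with 6 blocks: {s1,s5} | {s0,s10} | {s7,s9} | {s3} | {s2} | {s6}.

6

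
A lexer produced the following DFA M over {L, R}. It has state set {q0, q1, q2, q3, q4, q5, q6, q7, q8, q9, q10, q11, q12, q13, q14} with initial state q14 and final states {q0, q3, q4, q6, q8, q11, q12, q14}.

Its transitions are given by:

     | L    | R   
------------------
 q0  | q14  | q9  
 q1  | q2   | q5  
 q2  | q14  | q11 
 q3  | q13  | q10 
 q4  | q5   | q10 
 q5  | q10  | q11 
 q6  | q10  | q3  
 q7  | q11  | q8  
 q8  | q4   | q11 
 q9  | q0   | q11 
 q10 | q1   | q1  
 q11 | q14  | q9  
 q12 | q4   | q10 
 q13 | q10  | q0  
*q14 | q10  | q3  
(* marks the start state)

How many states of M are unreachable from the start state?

5

No path from q14 leads to q4, q6, q7, q8, q12; the other 10 states are all reachable.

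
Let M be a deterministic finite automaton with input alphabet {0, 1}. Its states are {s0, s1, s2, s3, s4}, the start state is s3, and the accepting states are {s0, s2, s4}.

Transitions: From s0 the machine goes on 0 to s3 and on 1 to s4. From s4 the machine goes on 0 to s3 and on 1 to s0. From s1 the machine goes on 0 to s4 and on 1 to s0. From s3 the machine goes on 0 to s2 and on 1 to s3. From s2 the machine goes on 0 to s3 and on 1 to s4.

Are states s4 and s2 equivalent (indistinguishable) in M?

First remove the unreachable states {s1}; 4 states remain.
Initial partition by acceptance: {s0,s2,s4} | {s3}.
The partition is now stable with 2 blocks: {s0,s2,s4} | {s3}.
s4 and s2 lie in the same block of the stable partition, so they are equivalent — no string distinguishes them.

Yes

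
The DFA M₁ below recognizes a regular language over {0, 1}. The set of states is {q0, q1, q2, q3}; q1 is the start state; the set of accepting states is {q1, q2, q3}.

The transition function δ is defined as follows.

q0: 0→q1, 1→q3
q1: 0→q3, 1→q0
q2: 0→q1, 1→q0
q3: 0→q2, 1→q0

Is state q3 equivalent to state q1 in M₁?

Yes

P0 = {q1,q2,q3} | {q0}.
No further refinement is possible. Final partition (2 blocks): {q1,q2,q3} | {q0}.
q3 and q1 lie in the same block of the stable partition, so they are equivalent — no string distinguishes them.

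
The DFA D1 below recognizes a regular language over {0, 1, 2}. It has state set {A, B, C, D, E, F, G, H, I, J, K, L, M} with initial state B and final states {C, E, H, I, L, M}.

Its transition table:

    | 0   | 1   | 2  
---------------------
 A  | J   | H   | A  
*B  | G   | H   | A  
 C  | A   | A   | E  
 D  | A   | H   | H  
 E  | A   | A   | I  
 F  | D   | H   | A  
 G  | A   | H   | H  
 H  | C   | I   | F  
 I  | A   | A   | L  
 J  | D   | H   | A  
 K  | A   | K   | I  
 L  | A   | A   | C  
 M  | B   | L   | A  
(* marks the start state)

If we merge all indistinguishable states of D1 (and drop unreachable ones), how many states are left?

5

Reachable states from the start: {A,B,C,D,E,F,G,H,I,J,L}. Unreachable: {K,M} — drop them.
Start with accepting vs non-accepting: {C,E,H,I,L} | {A,B,D,F,G,J}.
Refine {C,E,H,I,L} on symbol 0: members go to different blocks, giving {C,E,I,L} and {H}.
On input 2, block {A,B,D,F,G,J} splits into {A,B,F,J} and {D,G}.
Split {A,B,F,J} by δ(·,0) → {B,F,J} and {A}.
Stable partition: {C,E,I,L} | {B,F,J} | {H} | {D,G} | {A} — 5 equivalence classes.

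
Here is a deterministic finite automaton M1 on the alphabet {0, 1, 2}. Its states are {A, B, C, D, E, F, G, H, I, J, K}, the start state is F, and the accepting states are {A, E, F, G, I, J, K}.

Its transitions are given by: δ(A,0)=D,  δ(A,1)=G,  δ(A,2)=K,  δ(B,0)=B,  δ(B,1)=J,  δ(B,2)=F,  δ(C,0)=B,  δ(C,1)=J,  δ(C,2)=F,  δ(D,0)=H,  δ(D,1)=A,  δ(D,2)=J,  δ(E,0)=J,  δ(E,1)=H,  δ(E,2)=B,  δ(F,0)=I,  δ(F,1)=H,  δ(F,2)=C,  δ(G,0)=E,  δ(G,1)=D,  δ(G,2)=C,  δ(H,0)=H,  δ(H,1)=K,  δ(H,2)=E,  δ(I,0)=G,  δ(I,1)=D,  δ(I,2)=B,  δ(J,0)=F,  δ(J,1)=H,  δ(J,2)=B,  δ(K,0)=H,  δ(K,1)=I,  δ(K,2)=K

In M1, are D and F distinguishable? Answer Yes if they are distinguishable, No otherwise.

Yes

All states are reachable from the start state.
Start with accepting vs non-accepting: {A,E,F,G,I,J,K} | {B,C,D,H}.
Refine {A,E,F,G,I,J,K} on symbol 0: members go to different blocks, giving {E,F,G,I,J} and {A,K}.
Split {B,C,D,H} by δ(·,1) → {B,C} and {D,H}.
The partition is now stable with 4 blocks: {E,F,G,I,J} | {B,C} | {A,K} | {D,H}.
D and F end up in different blocks, so they are distinguishable. For instance, the string 'ε' is accepted from only F.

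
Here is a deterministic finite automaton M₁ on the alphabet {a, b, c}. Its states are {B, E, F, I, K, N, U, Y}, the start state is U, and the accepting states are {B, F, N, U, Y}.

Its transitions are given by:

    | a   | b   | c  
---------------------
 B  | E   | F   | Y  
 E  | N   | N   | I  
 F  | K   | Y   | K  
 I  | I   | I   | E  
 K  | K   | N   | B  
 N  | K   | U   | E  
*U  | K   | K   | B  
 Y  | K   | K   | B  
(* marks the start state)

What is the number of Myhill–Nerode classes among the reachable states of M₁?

Start with accepting vs non-accepting: {B,F,N,U,Y} | {E,I,K}.
Split {B,F,N,U,Y} by δ(·,b) → {B,F,N} and {U,Y}.
On input b, block {B,F,N} splits into {F,N} and {B}.
Split {E,I,K} by δ(·,a) → {I,K} and {E}.
Refine {F,N} on symbol c: members go to different blocks, giving {F} and {N}.
Refine {I,K} on symbol b: members go to different blocks, giving {K} and {I}.
No further refinement is possible. Final partition (7 blocks): {F} | {K} | {U,Y} | {B} | {E} | {N} | {I}.

7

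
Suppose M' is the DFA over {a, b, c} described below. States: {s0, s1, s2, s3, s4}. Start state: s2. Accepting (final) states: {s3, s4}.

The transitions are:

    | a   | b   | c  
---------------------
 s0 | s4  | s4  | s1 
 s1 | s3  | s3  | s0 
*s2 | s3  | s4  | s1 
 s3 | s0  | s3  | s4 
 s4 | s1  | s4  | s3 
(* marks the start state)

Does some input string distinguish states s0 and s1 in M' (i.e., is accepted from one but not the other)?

P0 = {s3,s4} | {s0,s1,s2}.
Stable partition: {s3,s4} | {s0,s1,s2} — 2 equivalence classes.
s0 and s1 lie in the same block of the stable partition, so they are equivalent — no string distinguishes them.

No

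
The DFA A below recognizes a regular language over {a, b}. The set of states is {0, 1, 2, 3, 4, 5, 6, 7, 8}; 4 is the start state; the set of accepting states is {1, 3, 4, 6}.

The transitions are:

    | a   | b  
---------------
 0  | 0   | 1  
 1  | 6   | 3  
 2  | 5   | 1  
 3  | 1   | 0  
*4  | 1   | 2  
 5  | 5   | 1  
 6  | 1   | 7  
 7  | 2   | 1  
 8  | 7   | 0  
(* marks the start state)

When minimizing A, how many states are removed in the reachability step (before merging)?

1

No path from 4 leads to 8; the other 8 states are all reachable.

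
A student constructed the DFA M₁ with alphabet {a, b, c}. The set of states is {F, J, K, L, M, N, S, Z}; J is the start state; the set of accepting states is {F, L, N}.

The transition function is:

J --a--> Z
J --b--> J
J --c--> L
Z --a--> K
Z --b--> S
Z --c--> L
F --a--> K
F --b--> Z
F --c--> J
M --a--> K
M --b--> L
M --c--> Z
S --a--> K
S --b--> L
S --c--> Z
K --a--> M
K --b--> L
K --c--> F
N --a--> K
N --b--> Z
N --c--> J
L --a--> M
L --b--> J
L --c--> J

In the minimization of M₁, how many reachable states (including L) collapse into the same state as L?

First remove the unreachable states {N}; 7 states remain.
P0 = {F,L} | {J,K,M,S,Z}.
Split {J,K,M,S,Z} by δ(·,b) → {K,M,S} and {J,Z}.
Split {K,M,S} by δ(·,c) → {M,S} and {K}.
Refine {F,L} on symbol a: members go to different blocks, giving {F} and {L}.
Refine {J,Z} on symbol a: members go to different blocks, giving {Z} and {J}.
Stable partition: {F} | {M,S} | {Z} | {K} | {L} | {J} — 6 equivalence classes.
The equivalence class containing L is {L}, of size 1.

1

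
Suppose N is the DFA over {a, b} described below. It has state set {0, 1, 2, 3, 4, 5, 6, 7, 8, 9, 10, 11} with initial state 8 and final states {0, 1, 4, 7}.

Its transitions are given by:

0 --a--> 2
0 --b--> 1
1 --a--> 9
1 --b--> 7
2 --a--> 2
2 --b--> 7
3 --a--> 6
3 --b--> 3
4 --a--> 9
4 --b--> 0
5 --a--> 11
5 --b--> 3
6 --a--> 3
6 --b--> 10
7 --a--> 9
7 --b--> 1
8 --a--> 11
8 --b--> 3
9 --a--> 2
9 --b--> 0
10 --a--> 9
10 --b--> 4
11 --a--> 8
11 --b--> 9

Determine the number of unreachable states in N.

No path from 8 leads to 5; the other 11 states are all reachable.

1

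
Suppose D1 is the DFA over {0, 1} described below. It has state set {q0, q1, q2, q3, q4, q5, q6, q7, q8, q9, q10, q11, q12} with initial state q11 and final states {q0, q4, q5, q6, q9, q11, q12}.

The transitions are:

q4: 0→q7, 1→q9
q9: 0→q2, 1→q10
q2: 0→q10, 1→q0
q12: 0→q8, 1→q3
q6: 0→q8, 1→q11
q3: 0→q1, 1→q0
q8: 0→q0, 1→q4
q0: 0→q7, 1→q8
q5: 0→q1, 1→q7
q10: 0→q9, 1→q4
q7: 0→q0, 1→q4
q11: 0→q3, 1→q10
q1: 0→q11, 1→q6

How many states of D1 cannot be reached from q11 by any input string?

Starting at q11 and following transitions, the reachable set is {q0, q1, q2, q3, q4, q6, q7, q8, q9, q10, q11}. That leaves q5, q12 unreachable — 2 in total.

2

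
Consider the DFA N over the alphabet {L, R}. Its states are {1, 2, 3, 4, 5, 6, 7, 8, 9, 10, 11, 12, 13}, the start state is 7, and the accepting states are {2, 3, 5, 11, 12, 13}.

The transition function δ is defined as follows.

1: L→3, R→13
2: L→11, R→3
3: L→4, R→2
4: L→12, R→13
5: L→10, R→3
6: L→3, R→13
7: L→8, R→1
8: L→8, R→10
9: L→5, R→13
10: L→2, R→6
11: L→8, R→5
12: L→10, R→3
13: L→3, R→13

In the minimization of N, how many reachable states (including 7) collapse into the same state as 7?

Reachable states from the start: {1,2,3,4,5,6,7,8,10,11,12,13}. Unreachable: {9} — drop them.
P0 = {2,3,5,11,12,13} | {1,4,6,7,8,10}.
Split {2,3,5,11,12,13} by δ(·,L) → {3,5,11,12} and {2,13}.
Refine {3,5,11,12} on symbol R: members go to different blocks, giving {5,11,12} and {3}.
Split {5,11,12} by δ(·,R) → {5,12} and {11}.
On input L, block {1,4,6,7,8,10} splits into {1,6} and {7,8} and {4} and {10}.
Split {2,13} by δ(·,L) → {2} and {13}.
Refine {7,8} on symbol R: members go to different blocks, giving {7} and {8}.
The partition is now stable with 10 blocks: {5,12} | {1,6} | {2} | {3} | {11} | {7} | {4} | {10} | {13} | {8}.
State 7 belongs to the block {7}, which has 1 states.

1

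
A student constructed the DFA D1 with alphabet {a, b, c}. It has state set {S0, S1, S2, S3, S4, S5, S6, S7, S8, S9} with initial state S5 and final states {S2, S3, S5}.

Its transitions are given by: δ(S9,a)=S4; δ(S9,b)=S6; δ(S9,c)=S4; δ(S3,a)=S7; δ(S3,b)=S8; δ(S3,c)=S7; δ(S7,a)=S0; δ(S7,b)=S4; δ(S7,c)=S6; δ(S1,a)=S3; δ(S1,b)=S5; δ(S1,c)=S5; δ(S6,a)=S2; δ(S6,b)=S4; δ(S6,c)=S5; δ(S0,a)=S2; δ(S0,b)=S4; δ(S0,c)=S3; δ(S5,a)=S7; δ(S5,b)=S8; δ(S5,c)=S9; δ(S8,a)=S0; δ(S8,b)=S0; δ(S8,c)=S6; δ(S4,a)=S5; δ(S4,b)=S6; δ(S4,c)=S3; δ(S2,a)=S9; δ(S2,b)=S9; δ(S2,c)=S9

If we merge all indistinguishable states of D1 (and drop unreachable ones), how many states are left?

First remove the unreachable states {S1}; 9 states remain.
P0 = {S2,S3,S5} | {S0,S4,S6,S7,S8,S9}.
On input a, block {S0,S4,S6,S7,S8,S9} splits into {S0,S4,S6} and {S7,S8,S9}.
No further refinement is possible. Final partition (3 blocks): {S2,S3,S5} | {S0,S4,S6} | {S7,S8,S9}.

3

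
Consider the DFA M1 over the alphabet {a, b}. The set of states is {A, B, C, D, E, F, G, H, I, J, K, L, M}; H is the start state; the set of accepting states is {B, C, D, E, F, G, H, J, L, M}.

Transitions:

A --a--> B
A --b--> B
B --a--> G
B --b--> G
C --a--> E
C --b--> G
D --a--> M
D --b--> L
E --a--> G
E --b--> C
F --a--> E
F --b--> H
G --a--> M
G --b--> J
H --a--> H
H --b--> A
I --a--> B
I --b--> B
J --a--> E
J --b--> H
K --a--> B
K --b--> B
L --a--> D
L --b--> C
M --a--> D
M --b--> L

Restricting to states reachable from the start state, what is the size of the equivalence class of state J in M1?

First remove the unreachable states {F,I,K}; 10 states remain.
Start with accepting vs non-accepting: {B,C,D,E,G,H,J,L,M} | {A}.
On input b, block {B,C,D,E,G,H,J,L,M} splits into {B,C,D,E,G,J,L,M} and {H}.
On input b, block {B,C,D,E,G,J,L,M} splits into {B,C,D,E,G,L,M} and {J}.
Refine {B,C,D,E,G,L,M} on symbol b: members go to different blocks, giving {B,C,D,E,L,M} and {G}.
Split {B,C,D,E,L,M} by δ(·,a) → {C,D,L,M} and {B,E}.
Refine {C,D,L,M} on symbol a: members go to different blocks, giving {D,L,M} and {C}.
Refine {D,L,M} on symbol b: members go to different blocks, giving {D,M} and {L}.
On input b, block {B,E} splits into {B} and {E}.
The partition is now stable with 9 blocks: {D,M} | {A} | {H} | {J} | {G} | {B} | {C} | {L} | {E}.
State J belongs to the block {J}, which has 1 states.

1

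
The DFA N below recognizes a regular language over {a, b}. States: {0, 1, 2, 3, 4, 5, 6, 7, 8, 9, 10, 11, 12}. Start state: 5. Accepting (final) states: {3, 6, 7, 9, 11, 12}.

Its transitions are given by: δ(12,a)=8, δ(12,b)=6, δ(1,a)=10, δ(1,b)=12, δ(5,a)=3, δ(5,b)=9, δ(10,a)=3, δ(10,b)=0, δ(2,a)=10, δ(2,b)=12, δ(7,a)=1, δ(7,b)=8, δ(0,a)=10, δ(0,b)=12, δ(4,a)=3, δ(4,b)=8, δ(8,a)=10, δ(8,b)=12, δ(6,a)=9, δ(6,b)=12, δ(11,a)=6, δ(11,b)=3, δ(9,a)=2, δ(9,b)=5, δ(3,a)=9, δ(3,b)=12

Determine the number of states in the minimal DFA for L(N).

States {1,4,7,11} cannot be reached from the start state, so discard them.
Start with accepting vs non-accepting: {3,6,9,12} | {0,2,5,8,10}.
Refine {3,6,9,12} on symbol a: members go to different blocks, giving {3,6} and {9,12}.
Split {0,2,5,8,10} by δ(·,a) → {0,2,8} and {5,10}.
Refine {9,12} on symbol b: members go to different blocks, giving {9} and {12}.
On input b, block {5,10} splits into {5} and {10}.
Stable partition: {3,6} | {0,2,8} | {9} | {5} | {12} | {10} — 6 equivalence classes.

6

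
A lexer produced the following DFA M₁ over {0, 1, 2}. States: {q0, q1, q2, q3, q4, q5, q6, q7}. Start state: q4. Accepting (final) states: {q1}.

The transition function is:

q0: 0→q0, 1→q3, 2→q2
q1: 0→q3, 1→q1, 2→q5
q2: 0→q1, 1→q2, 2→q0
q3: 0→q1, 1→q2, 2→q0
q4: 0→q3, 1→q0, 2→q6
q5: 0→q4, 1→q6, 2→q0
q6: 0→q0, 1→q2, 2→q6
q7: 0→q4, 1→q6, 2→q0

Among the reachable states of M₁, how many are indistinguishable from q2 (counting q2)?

2

First remove the unreachable states {q7}; 7 states remain.
Initial partition by acceptance: {q1} | {q0,q2,q3,q4,q5,q6}.
Split {q0,q2,q3,q4,q5,q6} by δ(·,0) → {q0,q4,q5,q6} and {q2,q3}.
Split {q0,q4,q5,q6} by δ(·,0) → {q0,q5,q6} and {q4}.
Split {q0,q5,q6} by δ(·,0) → {q0,q6} and {q5}.
Refine {q0,q6} on symbol 2: members go to different blocks, giving {q0} and {q6}.
The partition is now stable with 6 blocks: {q1} | {q0} | {q2,q3} | {q4} | {q5} | {q6}.
State q2 belongs to the block {q2,q3}, which has 2 states.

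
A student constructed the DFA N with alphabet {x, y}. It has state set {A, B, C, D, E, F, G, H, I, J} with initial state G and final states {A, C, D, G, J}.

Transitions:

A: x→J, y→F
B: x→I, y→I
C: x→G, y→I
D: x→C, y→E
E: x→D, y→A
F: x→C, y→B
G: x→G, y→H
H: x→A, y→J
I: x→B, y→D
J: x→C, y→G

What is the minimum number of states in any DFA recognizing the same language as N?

10

Initial partition by acceptance: {A,C,D,G,J} | {B,E,F,H,I}.
On input y, block {A,C,D,G,J} splits into {A,C,D,G} and {J}.
On input x, block {A,C,D,G} splits into {C,D,G} and {A}.
Refine {B,E,F,H,I} on symbol x: members go to different blocks, giving {B,I} and {E,F} and {H}.
Refine {C,D,G} on symbol y: members go to different blocks, giving {C} and {D} and {G}.
On input y, block {B,I} splits into {B} and {I}.
On input x, block {E,F} splits into {E} and {F}.
The partition is now stable with 10 blocks: {C} | {B} | {J} | {A} | {E} | {H} | {D} | {G} | {I} | {F}.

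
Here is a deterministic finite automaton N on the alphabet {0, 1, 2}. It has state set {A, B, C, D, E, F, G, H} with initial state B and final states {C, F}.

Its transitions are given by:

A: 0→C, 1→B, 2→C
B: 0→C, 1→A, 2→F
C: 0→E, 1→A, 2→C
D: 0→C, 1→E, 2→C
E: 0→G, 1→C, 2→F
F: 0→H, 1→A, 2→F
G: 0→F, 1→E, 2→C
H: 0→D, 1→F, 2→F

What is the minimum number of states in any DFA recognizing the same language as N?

Every state is reachable, so we keep all 8.
Start with accepting vs non-accepting: {C,F} | {A,B,D,E,G,H}.
Refine {A,B,D,E,G,H} on symbol 0: members go to different blocks, giving {A,B,D,G} and {E,H}.
On input 1, block {A,B,D,G} splits into {A,B} and {D,G}.
The partition is now stable with 4 blocks: {C,F} | {A,B} | {E,H} | {D,G}.

4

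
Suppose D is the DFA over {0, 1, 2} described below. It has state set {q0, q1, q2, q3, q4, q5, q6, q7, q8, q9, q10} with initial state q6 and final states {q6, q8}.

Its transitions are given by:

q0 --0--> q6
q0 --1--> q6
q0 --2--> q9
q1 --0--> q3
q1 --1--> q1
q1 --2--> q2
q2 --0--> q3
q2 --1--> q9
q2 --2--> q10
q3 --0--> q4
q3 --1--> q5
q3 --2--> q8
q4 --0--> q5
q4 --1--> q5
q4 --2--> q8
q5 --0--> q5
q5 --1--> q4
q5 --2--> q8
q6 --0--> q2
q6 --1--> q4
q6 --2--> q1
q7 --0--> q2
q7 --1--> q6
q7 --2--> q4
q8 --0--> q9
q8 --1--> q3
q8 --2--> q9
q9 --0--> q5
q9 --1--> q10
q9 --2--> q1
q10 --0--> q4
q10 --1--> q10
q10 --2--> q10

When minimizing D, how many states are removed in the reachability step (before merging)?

2

No path from q6 leads to q0, q7; the other 9 states are all reachable.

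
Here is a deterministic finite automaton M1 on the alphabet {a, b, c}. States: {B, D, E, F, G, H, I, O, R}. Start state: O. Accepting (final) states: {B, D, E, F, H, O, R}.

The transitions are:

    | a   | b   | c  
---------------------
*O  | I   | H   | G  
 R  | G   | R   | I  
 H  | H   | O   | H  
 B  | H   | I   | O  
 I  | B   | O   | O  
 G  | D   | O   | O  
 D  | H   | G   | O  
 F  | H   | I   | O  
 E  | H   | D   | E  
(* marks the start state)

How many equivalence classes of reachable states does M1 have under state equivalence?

Reachable states from the start: {B,D,G,H,I,O}. Unreachable: {E,F,R} — drop them.
P0 = {B,D,H,O} | {G,I}.
Refine {B,D,H,O} on symbol a: members go to different blocks, giving {B,D,H} and {O}.
Refine {B,D,H} on symbol b: members go to different blocks, giving {B,D} and {H}.
The partition is now stable with 4 blocks: {B,D} | {G,I} | {O} | {H}.

4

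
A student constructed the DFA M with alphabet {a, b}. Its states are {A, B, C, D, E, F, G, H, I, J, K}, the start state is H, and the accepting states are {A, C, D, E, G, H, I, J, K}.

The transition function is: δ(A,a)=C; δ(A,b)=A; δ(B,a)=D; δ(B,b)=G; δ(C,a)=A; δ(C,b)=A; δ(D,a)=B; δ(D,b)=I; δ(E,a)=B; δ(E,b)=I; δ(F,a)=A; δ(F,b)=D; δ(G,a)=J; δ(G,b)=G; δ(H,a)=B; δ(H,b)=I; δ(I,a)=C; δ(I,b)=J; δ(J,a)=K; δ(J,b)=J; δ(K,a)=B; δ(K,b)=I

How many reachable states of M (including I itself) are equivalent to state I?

1

First remove the unreachable states {E,F}; 9 states remain.
Start with accepting vs non-accepting: {A,C,D,G,H,I,J,K} | {B}.
Split {A,C,D,G,H,I,J,K} by δ(·,a) → {A,C,G,I,J} and {D,H,K}.
On input a, block {A,C,G,I,J} splits into {A,C,G,I} and {J}.
On input a, block {A,C,G,I} splits into {A,C,I} and {G}.
Refine {A,C,I} on symbol b: members go to different blocks, giving {A,C} and {I}.
The partition is now stable with 6 blocks: {A,C} | {B} | {D,H,K} | {J} | {G} | {I}.
The equivalence class containing I is {I}, of size 1.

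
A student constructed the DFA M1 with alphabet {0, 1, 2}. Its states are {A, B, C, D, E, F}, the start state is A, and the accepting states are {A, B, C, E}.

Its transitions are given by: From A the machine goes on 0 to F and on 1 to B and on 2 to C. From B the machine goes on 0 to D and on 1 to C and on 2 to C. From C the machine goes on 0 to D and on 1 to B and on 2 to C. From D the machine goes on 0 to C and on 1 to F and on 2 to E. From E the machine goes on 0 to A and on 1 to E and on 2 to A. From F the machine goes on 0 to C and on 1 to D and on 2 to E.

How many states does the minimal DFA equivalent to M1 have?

Initial partition by acceptance: {A,B,C,E} | {D,F}.
Split {A,B,C,E} by δ(·,0) → {A,B,C} and {E}.
No further refinement is possible. Final partition (3 blocks): {A,B,C} | {D,F} | {E}.

3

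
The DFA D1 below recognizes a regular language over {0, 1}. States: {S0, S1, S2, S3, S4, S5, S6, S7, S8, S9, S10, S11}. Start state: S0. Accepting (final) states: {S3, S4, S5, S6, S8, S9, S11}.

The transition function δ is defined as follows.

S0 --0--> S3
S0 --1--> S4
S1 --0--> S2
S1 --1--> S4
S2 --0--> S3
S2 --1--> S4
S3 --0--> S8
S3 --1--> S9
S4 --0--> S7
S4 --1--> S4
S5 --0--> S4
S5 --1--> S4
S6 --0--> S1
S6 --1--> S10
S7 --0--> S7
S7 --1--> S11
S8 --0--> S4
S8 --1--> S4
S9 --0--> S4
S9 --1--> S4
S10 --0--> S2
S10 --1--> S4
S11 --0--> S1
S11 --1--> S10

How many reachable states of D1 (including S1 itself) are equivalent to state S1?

2

First remove the unreachable states {S5,S6}; 10 states remain.
Start with accepting vs non-accepting: {S3,S4,S8,S9,S11} | {S0,S1,S2,S7,S10}.
Refine {S3,S4,S8,S9,S11} on symbol 0: members go to different blocks, giving {S3,S8,S9} and {S4,S11}.
Split {S3,S8,S9} by δ(·,0) → {S8,S9} and {S3}.
On input 0, block {S0,S1,S2,S7,S10} splits into {S1,S7,S10} and {S0,S2}.
Refine {S1,S7,S10} on symbol 0: members go to different blocks, giving {S1,S10} and {S7}.
On input 0, block {S4,S11} splits into {S4} and {S11}.
The partition is now stable with 7 blocks: {S8,S9} | {S1,S10} | {S4} | {S3} | {S0,S2} | {S7} | {S11}.
State S1 belongs to the block {S1,S10}, which has 2 states.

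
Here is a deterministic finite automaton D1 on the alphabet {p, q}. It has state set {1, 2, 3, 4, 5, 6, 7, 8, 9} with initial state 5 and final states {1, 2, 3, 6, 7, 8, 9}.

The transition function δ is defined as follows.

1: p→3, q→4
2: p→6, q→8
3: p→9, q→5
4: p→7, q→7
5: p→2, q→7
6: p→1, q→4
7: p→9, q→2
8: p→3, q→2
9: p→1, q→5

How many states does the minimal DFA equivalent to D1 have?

Every state is reachable, so we keep all 9.
Start with accepting vs non-accepting: {1,2,3,6,7,8,9} | {4,5}.
Refine {1,2,3,6,7,8,9} on symbol q: members go to different blocks, giving {1,3,6,9} and {2,7,8}.
Stable partition: {1,3,6,9} | {4,5} | {2,7,8} — 3 equivalence classes.

3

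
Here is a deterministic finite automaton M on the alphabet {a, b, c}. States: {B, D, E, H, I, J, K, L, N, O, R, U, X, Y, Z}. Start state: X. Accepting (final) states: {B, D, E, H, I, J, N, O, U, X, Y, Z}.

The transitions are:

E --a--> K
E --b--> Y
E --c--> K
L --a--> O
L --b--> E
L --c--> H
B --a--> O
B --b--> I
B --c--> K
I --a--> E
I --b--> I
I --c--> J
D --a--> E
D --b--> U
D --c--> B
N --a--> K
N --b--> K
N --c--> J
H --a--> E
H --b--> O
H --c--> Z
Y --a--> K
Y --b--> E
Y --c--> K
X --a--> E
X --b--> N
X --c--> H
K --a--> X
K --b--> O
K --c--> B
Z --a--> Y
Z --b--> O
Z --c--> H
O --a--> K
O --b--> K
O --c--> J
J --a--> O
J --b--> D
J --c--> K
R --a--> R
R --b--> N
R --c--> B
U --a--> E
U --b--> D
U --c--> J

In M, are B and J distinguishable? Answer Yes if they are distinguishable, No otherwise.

States {L,R} cannot be reached from the start state, so discard them.
Start with accepting vs non-accepting: {B,D,E,H,I,J,N,O,U,X,Y,Z} | {K}.
Refine {B,D,E,H,I,J,N,O,U,X,Y,Z} on symbol a: members go to different blocks, giving {B,D,H,I,J,U,X,Z} and {E,N,O,Y}.
Split {B,D,H,I,J,U,X,Z} by δ(·,b) → {B,D,I,J,U} and {H,X,Z}.
Split {B,D,I,J,U} by δ(·,c) → {D,I,U} and {B,J}.
On input b, block {E,N,O,Y} splits into {E,Y} and {N,O}.
Stable partition: {D,I,U} | {K} | {E,Y} | {H,X,Z} | {B,J} | {N,O} — 6 equivalence classes.
B and J lie in the same block of the stable partition, so they are equivalent — no string distinguishes them.

No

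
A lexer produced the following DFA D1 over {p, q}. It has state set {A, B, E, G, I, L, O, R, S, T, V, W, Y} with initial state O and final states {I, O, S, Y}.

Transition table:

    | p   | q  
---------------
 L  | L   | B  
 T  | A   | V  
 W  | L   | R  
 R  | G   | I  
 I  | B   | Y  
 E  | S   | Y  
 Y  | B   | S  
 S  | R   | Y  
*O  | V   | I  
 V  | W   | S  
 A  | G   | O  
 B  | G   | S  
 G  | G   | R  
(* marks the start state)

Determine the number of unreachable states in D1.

3

Starting at O and following transitions, the reachable set is {B, G, I, L, O, R, S, V, W, Y}. That leaves A, E, T unreachable — 3 in total.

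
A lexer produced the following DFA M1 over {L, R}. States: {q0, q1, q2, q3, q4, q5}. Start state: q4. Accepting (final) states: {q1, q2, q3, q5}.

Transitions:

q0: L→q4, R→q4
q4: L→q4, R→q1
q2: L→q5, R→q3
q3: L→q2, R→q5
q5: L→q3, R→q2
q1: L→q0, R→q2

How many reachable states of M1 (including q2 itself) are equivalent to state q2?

P0 = {q1,q2,q3,q5} | {q0,q4}.
On input L, block {q1,q2,q3,q5} splits into {q2,q3,q5} and {q1}.
Split {q0,q4} by δ(·,R) → {q0} and {q4}.
No further refinement is possible. Final partition (4 blocks): {q2,q3,q5} | {q0} | {q1} | {q4}.
State q2 belongs to the block {q2,q3,q5}, which has 3 states.

3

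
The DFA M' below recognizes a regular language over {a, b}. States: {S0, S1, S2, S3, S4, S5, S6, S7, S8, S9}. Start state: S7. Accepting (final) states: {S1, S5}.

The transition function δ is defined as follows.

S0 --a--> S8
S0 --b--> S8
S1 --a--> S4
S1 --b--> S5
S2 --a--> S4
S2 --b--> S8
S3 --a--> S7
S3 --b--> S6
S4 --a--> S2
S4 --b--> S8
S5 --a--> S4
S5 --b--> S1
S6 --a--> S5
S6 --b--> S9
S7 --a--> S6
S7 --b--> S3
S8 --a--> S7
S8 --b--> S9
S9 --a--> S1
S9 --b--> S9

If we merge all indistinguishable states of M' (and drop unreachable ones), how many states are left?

States {S0} cannot be reached from the start state, so discard them.
P0 = {S1,S5} | {S2,S3,S4,S6,S7,S8,S9}.
Split {S2,S3,S4,S6,S7,S8,S9} by δ(·,a) → {S2,S3,S4,S7,S8} and {S6,S9}.
Refine {S2,S3,S4,S7,S8} on symbol a: members go to different blocks, giving {S2,S3,S4,S8} and {S7}.
On input a, block {S2,S3,S4,S8} splits into {S2,S4} and {S3,S8}.
No further refinement is possible. Final partition (5 blocks): {S1,S5} | {S2,S4} | {S6,S9} | {S7} | {S3,S8}.

5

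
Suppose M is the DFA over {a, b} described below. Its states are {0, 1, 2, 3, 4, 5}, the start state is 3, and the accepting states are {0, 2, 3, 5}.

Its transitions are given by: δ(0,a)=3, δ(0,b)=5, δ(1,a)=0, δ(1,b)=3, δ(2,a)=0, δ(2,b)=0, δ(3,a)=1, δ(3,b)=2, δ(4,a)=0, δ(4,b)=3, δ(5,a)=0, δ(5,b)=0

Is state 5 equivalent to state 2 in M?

First remove the unreachable states {4}; 5 states remain.
Start with accepting vs non-accepting: {0,2,3,5} | {1}.
Refine {0,2,3,5} on symbol a: members go to different blocks, giving {0,2,5} and {3}.
On input a, block {0,2,5} splits into {2,5} and {0}.
Stable partition: {2,5} | {1} | {3} | {0} — 4 equivalence classes.
5 and 2 lie in the same block of the stable partition, so they are equivalent — no string distinguishes them.

Yes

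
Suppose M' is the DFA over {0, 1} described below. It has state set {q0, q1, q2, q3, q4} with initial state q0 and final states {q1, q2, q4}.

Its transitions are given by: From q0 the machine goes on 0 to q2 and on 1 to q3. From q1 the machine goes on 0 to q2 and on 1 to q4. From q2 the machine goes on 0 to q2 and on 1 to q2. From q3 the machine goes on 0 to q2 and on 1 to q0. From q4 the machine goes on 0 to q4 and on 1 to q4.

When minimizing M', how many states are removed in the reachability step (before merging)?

Starting at q0 and following transitions, the reachable set is {q0, q2, q3}. That leaves q1, q4 unreachable — 2 in total.

2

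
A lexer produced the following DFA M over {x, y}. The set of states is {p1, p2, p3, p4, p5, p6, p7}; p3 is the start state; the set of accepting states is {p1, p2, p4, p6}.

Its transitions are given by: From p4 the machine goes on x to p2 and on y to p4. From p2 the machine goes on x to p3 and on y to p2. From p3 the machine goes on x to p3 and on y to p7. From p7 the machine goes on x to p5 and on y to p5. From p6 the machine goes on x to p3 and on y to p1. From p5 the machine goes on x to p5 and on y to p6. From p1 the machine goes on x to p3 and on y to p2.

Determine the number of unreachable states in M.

1

BFS from p3 reaches {p1, p2, p3, p5, p6, p7}; the 1 state(s) p4 are never visited.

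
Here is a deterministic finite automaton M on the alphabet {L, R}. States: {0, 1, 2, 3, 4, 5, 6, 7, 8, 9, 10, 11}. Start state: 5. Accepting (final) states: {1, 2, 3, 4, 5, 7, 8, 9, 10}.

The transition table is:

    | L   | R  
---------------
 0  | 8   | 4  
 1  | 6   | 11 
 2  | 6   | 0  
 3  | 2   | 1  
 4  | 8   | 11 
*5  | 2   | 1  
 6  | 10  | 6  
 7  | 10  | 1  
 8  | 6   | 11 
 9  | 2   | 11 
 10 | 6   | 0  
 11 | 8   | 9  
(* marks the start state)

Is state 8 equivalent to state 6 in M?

No

First remove the unreachable states {3,7}; 10 states remain.
Start with accepting vs non-accepting: {1,2,4,5,8,9,10} | {0,6,11}.
Refine {1,2,4,5,8,9,10} on symbol L: members go to different blocks, giving {1,2,8,10} and {4,5,9}.
On input R, block {0,6,11} splits into {0,11} and {6}.
Split {4,5,9} by δ(·,R) → {4,9} and {5}.
The partition is now stable with 5 blocks: {1,2,8,10} | {0,11} | {4,9} | {6} | {5}.
8 and 6 end up in different blocks, so they are distinguishable. For instance, the string 'ε' is accepted from only 8.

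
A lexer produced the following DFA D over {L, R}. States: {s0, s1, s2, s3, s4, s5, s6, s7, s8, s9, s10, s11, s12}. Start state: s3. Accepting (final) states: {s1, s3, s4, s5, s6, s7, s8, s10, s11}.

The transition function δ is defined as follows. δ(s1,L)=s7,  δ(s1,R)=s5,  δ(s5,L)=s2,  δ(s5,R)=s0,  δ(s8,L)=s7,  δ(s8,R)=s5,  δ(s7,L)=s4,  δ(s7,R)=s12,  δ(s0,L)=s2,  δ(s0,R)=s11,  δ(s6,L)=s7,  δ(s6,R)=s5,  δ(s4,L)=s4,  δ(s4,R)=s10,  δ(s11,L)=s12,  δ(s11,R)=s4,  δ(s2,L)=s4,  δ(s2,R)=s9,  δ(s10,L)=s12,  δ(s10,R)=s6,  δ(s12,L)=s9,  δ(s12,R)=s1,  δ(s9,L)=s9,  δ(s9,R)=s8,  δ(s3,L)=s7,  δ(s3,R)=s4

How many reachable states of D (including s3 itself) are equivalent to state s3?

All states are reachable from the start state.
P0 = {s1,s3,s4,s5,s6,s7,s8,s10,s11} | {s0,s2,s9,s12}.
Split {s1,s3,s4,s5,s6,s7,s8,s10,s11} by δ(·,L) → {s1,s3,s4,s6,s7,s8} and {s5,s10,s11}.
Refine {s1,s3,s4,s6,s7,s8} on symbol R: members go to different blocks, giving {s1,s4,s6,s8} and {s3} and {s7}.
Split {s1,s4,s6,s8} by δ(·,L) → {s1,s6,s8} and {s4}.
On input L, block {s0,s2,s9,s12} splits into {s0,s9,s12} and {s2}.
Split {s0,s9,s12} by δ(·,L) → {s9,s12} and {s0}.
Split {s5,s10,s11} by δ(·,L) → {s10,s11} and {s5}.
Split {s10,s11} by δ(·,R) → {s10} and {s11}.
Stable partition: {s1,s6,s8} | {s9,s12} | {s10} | {s3} | {s7} | {s4} | {s2} | {s0} | {s5} | {s11} — 10 equivalence classes.
The equivalence class containing s3 is {s3}, of size 1.

1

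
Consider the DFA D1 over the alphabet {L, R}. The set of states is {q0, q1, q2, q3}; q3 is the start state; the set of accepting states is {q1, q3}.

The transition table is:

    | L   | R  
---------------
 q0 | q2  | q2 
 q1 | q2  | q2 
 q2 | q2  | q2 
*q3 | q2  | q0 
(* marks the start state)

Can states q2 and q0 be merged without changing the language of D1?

Yes

Reachable states from the start: {q0,q2,q3}. Unreachable: {q1} — drop them.
P0 = {q3} | {q0,q2}.
Stable partition: {q3} | {q0,q2} — 2 equivalence classes.
q2 and q0 lie in the same block of the stable partition, so they are equivalent — no string distinguishes them.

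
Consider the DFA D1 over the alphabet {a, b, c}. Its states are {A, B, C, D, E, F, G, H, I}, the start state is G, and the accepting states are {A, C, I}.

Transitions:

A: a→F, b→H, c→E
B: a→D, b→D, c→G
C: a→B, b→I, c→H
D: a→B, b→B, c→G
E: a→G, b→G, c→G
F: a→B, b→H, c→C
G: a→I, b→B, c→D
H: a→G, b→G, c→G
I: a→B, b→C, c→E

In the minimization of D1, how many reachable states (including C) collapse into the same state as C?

Reachable states from the start: {B,C,D,E,G,H,I}. Unreachable: {A,F} — drop them.
Initial partition by acceptance: {C,I} | {B,D,E,G,H}.
Refine {B,D,E,G,H} on symbol a: members go to different blocks, giving {B,D,E,H} and {G}.
Refine {B,D,E,H} on symbol a: members go to different blocks, giving {B,D} and {E,H}.
No further refinement is possible. Final partition (4 blocks): {C,I} | {B,D} | {G} | {E,H}.
State C belongs to the block {C,I}, which has 2 states.

2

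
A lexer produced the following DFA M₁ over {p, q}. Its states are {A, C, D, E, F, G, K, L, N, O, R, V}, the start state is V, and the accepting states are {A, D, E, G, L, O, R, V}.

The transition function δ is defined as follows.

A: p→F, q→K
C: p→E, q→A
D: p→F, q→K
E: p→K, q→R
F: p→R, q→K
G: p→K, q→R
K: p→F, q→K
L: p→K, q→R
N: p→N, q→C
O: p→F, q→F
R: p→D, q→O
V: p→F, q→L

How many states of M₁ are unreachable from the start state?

5

BFS from V reaches {D, F, K, L, O, R, V}; the 5 state(s) A, C, E, G, N are never visited.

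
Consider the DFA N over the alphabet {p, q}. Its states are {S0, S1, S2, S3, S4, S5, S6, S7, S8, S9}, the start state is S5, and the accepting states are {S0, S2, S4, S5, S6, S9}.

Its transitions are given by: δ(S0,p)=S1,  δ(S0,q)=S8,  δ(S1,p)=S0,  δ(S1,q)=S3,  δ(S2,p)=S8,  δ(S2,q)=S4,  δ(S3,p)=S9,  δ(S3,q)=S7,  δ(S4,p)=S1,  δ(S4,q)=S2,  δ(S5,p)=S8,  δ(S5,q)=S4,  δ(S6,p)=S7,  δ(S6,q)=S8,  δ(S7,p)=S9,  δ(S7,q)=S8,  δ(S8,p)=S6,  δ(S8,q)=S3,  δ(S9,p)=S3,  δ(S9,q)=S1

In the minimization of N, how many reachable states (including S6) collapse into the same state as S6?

All states are reachable from the start state.
Initial partition by acceptance: {S0,S2,S4,S5,S6,S9} | {S1,S3,S7,S8}.
Refine {S0,S2,S4,S5,S6,S9} on symbol q: members go to different blocks, giving {S0,S6,S9} and {S2,S4,S5}.
No further refinement is possible. Final partition (3 blocks): {S0,S6,S9} | {S1,S3,S7,S8} | {S2,S4,S5}.
The equivalence class containing S6 is {S0,S6,S9}, of size 3.

3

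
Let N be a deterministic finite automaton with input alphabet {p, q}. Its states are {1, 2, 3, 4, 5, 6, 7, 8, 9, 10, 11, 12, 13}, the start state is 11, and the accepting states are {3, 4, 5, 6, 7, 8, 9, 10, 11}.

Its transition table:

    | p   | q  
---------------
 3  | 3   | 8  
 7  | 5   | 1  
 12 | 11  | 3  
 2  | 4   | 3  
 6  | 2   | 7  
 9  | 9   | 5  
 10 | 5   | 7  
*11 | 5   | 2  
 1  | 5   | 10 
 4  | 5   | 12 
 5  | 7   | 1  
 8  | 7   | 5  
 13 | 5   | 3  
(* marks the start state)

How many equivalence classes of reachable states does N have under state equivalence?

6

Reachable states from the start: {1,2,3,4,5,7,8,10,11,12}. Unreachable: {6,9,13} — drop them.
P0 = {3,4,5,7,8,10,11} | {1,2,12}.
Split {3,4,5,7,8,10,11} by δ(·,q) → {4,5,7,11} and {3,8,10}.
On input p, block {3,8,10} splits into {8,10} and {3}.
On input q, block {1,2,12} splits into {2,12} and {1}.
On input q, block {4,5,7,11} splits into {4,11} and {5,7}.
No further refinement is possible. Final partition (6 blocks): {4,11} | {2,12} | {8,10} | {3} | {1} | {5,7}.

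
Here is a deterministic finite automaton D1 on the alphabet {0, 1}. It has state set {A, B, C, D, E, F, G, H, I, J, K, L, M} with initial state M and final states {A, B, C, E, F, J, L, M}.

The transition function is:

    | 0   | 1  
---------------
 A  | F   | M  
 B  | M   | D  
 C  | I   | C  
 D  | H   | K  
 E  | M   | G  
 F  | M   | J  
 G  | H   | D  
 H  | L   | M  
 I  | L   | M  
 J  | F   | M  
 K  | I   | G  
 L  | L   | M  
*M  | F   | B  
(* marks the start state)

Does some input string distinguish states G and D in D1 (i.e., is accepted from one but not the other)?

No

First remove the unreachable states {A,C,E}; 10 states remain.
Initial partition by acceptance: {B,F,J,L,M} | {D,G,H,I,K}.
Split {B,F,J,L,M} by δ(·,1) → {F,J,L,M} and {B}.
On input 1, block {F,J,L,M} splits into {F,J,L} and {M}.
On input 0, block {F,J,L} splits into {J,L} and {F}.
Refine {J,L} on symbol 0: members go to different blocks, giving {J} and {L}.
Refine {D,G,H,I,K} on symbol 0: members go to different blocks, giving {D,G,K} and {H,I}.
Stable partition: {J} | {D,G,K} | {B} | {M} | {F} | {L} | {H,I} — 7 equivalence classes.
G and D lie in the same block of the stable partition, so they are equivalent — no string distinguishes them.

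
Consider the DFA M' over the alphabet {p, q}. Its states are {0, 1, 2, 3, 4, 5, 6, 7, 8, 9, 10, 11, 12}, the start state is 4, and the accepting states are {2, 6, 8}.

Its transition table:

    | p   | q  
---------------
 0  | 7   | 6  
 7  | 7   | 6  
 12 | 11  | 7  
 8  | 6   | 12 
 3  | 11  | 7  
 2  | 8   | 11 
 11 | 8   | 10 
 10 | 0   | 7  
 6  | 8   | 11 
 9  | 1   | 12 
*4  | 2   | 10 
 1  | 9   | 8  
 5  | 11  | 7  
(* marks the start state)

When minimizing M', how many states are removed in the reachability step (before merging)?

4

Starting at 4 and following transitions, the reachable set is {0, 2, 4, 6, 7, 8, 10, 11, 12}. That leaves 1, 3, 5, 9 unreachable — 4 in total.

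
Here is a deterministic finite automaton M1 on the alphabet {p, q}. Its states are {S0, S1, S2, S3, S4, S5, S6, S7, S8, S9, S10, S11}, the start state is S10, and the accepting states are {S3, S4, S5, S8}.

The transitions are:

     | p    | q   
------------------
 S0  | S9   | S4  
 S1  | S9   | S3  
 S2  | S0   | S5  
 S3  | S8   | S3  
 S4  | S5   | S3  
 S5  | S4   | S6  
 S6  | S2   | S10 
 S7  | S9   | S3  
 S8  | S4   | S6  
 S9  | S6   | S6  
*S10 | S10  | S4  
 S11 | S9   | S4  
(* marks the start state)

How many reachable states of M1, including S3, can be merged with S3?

2

Reachable states from the start: {S0,S2,S3,S4,S5,S6,S8,S9,S10}. Unreachable: {S1,S7,S11} — drop them.
P0 = {S3,S4,S5,S8} | {S0,S2,S6,S9,S10}.
On input q, block {S3,S4,S5,S8} splits into {S3,S4} and {S5,S8}.
Refine {S0,S2,S6,S9,S10} on symbol q: members go to different blocks, giving {S0,S10} and {S6,S9} and {S2}.
On input p, block {S0,S10} splits into {S0} and {S10}.
Refine {S6,S9} on symbol p: members go to different blocks, giving {S6} and {S9}.
No further refinement is possible. Final partition (7 blocks): {S3,S4} | {S0} | {S5,S8} | {S6} | {S2} | {S10} | {S9}.
The equivalence class containing S3 is {S3,S4}, of size 2.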